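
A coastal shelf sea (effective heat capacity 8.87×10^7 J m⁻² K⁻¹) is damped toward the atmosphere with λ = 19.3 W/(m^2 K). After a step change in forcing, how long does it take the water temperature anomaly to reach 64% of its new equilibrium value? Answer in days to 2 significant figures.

Areal heat capacity C = 8.87×10^7 J m⁻² K⁻¹ (given).
τ = C / λ = 8.87×10^7 / 19.3 = 4.60×10^6 s.
Fraction reached: 1 − e^(−t/τ) = 0.64 ⇒ t = −τ ln(1 − 0.64) = τ × 1.02.
t = 4.70×10^6 s = 54.3 days.

54 days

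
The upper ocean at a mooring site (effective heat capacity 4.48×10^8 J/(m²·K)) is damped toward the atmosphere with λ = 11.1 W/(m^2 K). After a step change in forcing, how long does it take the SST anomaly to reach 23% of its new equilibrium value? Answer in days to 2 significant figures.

Areal heat capacity C = 4.48×10^8 J/(m²·K) (given).
τ = C / λ = 4.48×10^8 / 11.1 = 4.04×10^7 s.
Fraction reached: 1 − e^(−t/τ) = 0.23 ⇒ t = −τ ln(1 − 0.23) = τ × 0.261.
t = 1.05×10^7 s = 122 days.

120 days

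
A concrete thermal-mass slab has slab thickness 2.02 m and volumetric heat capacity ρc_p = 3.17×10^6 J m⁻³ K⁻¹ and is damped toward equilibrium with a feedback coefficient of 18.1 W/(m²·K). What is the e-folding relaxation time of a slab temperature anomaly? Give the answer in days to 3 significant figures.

Areal heat capacity C = ρc_p × D = 3.17×10^6 × 2.02 = 6.40×10^6 J/(m^2 K).
Relaxation time τ = C / λ = 6.40×10^6 / 18.1 = 3.54×10^5 s.
In days: 3.54×10^5 s / (86400 s/day) = 4.09 days.

4.09 days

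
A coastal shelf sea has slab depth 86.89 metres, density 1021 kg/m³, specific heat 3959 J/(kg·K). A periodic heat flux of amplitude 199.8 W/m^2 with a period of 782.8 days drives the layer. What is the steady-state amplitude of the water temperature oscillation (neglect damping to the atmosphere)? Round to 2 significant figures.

6.1 K

Areal heat capacity C = ρ c_p D = 1021 × 3959 × 86.89 = 3.51×10^8 J/(m^2 K).
Angular frequency ω = 2π / T = 2π / 6.76×10^7 s = 9.29×10^-8 s⁻¹.
Cω = 3.51×10^8 × 9.29×10^-8 = 32.6 W/(m²·K).
Amplitude A = F₀ / (Cω) = 199.8 / 32.6 = 6.12 K.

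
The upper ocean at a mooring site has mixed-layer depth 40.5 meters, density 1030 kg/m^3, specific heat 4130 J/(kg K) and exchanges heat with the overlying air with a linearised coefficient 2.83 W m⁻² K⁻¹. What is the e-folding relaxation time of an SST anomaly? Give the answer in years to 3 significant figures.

1.93 years

Areal heat capacity C = ρ c_p D = 1030 × 4130 × 40.5 = 1.72×10^8 J/(m²·K).
Relaxation time τ = C / λ = 1.72×10^8 / 2.83 = 6.09×10^7 s.
In years: 6.09×10^7 s / (3.156×10^7 s/year) = 1.93 years.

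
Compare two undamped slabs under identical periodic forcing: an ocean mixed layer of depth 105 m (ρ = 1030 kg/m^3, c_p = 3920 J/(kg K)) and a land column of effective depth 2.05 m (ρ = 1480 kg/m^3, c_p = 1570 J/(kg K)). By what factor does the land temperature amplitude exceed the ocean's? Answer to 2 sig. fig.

C_ocean = 1030 × 3920 × 105 = 4.24×10^8 J/(m²·K).
C_land = 1480 × 1570 × 2.05 = 4.76×10^6 J/(m²·K).
Undamped amplitude ∝ 1/C, so A_land/A_ocean = C_ocean/C_land = 89.0.

89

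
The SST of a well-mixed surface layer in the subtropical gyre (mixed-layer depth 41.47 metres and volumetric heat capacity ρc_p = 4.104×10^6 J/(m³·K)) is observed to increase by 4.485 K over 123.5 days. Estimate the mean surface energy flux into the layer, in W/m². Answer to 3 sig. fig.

71.5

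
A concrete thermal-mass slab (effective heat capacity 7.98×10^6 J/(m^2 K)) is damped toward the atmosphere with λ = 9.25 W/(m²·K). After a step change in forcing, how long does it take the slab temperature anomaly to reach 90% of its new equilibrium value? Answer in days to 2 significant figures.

Areal heat capacity C = 7.98×10^6 J/(m^2 K) (given).
τ = C / λ = 7.98×10^6 / 9.25 = 8.63×10^5 s.
Fraction reached: 1 − e^(−t/τ) = 0.90 ⇒ t = −τ ln(1 − 0.90) = τ × 2.30.
t = 1.99×10^6 s = 23.0 days.

23 days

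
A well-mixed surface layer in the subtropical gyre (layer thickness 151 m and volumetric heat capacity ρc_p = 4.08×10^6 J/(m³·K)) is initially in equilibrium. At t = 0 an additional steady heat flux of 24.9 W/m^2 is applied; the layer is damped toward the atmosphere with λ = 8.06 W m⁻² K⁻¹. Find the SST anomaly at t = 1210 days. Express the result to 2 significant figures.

Areal heat capacity C = ρc_p × D = 4.08×10^6 × 151 = 6.16×10^8 J/(m²·K).
τ = C / λ = 6.16×10^8 / 8.06 = 7.64×10^7 s.
Equilibrium anomaly ΔT_eq = F / λ = 24.9 / 8.06 = 3.09 K.
t = 1210 days = 1.05×10^8 s, so t/τ = 1.37.
ΔT(t) = ΔT_eq (1 − e^(−t/τ)) = 3.09 × (1 − e^−1.37) = 2.30 K.

2.3 K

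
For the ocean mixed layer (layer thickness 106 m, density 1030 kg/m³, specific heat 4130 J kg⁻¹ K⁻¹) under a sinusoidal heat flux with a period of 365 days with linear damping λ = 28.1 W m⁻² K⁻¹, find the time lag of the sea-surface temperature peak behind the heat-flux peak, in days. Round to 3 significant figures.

73.6 days

Areal heat capacity C = ρ c_p D = 1030 × 4130 × 106 = 4.51×10^8 J m⁻² K⁻¹.
ω = 2π / 3.15×10^7 s = 1.99×10^-7 s⁻¹.
Phase lag φ = arctan(Cω/λ) = arctan(89.8/28.1) = 1.27 rad.
Time lag = φ / ω = 1.27 / 1.99×10^-7 = 6.36×10^6 s = 73.6 days.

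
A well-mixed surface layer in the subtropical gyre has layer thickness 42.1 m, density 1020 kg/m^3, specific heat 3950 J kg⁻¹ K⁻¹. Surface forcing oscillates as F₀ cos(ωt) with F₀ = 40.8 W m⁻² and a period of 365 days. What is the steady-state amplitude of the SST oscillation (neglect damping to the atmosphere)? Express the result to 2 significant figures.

1.2 K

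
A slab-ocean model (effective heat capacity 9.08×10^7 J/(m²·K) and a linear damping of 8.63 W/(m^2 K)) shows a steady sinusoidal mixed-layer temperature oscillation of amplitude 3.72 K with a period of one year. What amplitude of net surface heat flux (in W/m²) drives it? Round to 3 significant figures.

Areal heat capacity C = 9.08×10^7 J/(m²·K) (given).
ω = 2π / 3.15×10^7 s = 1.99×10^-7 s⁻¹.
√((Cω)² + λ²) = √((18.1)² + 8.63²) = 20.0 W/(m²·K).
F₀ = A × √((Cω)²+λ²) = 3.72 × 20.0 = 74.6 W/m².

74.6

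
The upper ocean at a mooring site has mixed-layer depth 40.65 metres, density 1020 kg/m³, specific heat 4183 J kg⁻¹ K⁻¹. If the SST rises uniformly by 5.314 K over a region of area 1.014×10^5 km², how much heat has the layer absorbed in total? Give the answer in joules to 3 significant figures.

Areal heat capacity C = ρ c_p D = 1020 × 4183 × 40.65 = 1.73×10^8 J/(m^2 K).
Heat per unit area: q = C ΔT = 1.73×10^8 × 5.314 = 9.22×10^8 J/m².
Total heat: Q = q × A = 9.22×10^8 × (1.014×10^5 × 10⁶ m²) = 9.35×10^19 J.

9.35×10^19 J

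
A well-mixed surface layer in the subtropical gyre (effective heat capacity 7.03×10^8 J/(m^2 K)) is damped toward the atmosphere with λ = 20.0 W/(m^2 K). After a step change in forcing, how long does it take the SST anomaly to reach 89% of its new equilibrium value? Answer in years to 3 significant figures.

Areal heat capacity C = 7.03×10^8 J/(m^2 K) (given).
τ = C / λ = 7.03×10^8 / 20.0 = 3.52×10^7 s.
Fraction reached: 1 − e^(−t/τ) = 0.89 ⇒ t = −τ ln(1 − 0.89) = τ × 2.21.
t = 7.76×10^7 s = 2.46 years.

2.46 years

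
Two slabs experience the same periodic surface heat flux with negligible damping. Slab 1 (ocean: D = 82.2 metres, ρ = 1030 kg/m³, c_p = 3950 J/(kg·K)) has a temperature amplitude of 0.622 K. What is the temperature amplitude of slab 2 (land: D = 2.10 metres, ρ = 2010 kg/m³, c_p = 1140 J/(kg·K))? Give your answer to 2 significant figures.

43 K

C_ocean = 3.34×10^8 J/(m²·K); C_land = 4.81×10^6 J/(m²·K).
A ∝ 1/C ⇒ A_land = A_ocean × C_ocean/C_land = 0.622 × 69.5 = 43.2 K.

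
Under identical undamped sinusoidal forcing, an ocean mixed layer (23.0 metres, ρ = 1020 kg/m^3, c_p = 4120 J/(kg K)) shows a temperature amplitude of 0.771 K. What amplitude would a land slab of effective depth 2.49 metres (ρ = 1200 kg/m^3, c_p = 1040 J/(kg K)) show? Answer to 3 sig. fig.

24.0 K

C_ocean = 9.67×10^7 J/(m²·K); C_land = 3.11×10^6 J/(m²·K).
A ∝ 1/C ⇒ A_land = A_ocean × C_ocean/C_land = 0.771 × 31.1 = 24.0 K.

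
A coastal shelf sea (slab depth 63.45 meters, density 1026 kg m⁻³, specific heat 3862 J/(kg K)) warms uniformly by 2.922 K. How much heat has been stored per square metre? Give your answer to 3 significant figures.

Areal heat capacity C = ρ c_p D = 1026 × 3862 × 63.45 = 2.51×10^8 J/(m²·K).
ΔQ = C ΔT = 2.51×10^8 × 2.922 = 7.35×10^8 J/m².

7.35×10^8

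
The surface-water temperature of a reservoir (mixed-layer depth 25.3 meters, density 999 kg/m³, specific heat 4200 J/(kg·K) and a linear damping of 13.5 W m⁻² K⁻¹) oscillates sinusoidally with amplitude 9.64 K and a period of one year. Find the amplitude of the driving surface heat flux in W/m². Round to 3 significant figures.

Areal heat capacity C = ρ c_p D = 999 × 4200 × 25.3 = 1.06×10^8 J m⁻² K⁻¹.
ω = 2π / 3.15×10^7 s = 1.99×10^-7 s⁻¹.
√((Cω)² + λ²) = √((21.1)² + 13.5²) = 25.1 W/(m²·K).
F₀ = A × √((Cω)²+λ²) = 9.64 × 25.1 = 242 W/m².

242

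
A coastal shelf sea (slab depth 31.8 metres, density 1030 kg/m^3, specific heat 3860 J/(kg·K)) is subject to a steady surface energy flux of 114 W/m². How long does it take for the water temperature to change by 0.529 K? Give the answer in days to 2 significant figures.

Areal heat capacity C = ρ c_p D = 1030 × 3860 × 31.8 = 1.26×10^8 J m⁻² K⁻¹.
Time required: Δt = C ΔT / F = 1.26×10^8 × 0.529 / 114 = 5.87×10^5 s.
In days: 5.87×10^5 s / (86400 s/day) = 6.79 days.

6.8 days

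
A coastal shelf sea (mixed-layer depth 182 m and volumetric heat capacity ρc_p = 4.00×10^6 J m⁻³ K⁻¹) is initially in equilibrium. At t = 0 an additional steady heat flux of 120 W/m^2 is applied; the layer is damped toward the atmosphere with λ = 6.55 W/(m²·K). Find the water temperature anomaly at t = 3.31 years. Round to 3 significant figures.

11.2 K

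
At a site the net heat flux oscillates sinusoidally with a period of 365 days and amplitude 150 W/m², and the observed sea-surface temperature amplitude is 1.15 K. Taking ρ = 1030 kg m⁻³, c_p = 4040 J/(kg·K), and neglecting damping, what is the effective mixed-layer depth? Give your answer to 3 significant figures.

157 m

ω = 2π / 3.15×10^7 s = 1.99×10^-7 s⁻¹.
Required C = F₀ / (A ω) = 150 / (1.15 × 1.99×10^-7) = 6.55×10^8 J/(m²·K).
D = C / (ρ c_p) = 6.55×10^8 / (1030 × 4040) = 157 m.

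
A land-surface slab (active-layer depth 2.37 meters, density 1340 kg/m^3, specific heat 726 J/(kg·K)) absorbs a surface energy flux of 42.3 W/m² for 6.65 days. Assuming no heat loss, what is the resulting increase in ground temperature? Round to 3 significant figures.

10.5 K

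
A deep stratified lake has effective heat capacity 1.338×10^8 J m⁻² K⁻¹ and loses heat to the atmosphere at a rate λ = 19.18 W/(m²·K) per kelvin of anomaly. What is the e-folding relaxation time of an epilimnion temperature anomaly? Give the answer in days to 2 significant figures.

Areal heat capacity C = 1.338×10^8 J m⁻² K⁻¹ (given).
Relaxation time τ = C / λ = 1.34×10^8 / 19.18 = 6.98×10^6 s.
In days: 6.98×10^6 s / (86400 s/day) = 80.7 days.

81 days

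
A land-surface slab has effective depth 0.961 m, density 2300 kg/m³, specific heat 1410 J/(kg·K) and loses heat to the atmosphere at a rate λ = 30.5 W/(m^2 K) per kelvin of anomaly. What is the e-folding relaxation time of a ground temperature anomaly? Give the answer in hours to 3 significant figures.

Areal heat capacity C = ρ c_p D = 2300 × 1410 × 0.961 = 3.12×10^6 J m⁻² K⁻¹.
Relaxation time τ = C / λ = 3.12×10^6 / 30.5 = 1.02×10^5 s.
In hours: 1.02×10^5 s / (3600 s/hour) = 28.4 hours.

28.4 hours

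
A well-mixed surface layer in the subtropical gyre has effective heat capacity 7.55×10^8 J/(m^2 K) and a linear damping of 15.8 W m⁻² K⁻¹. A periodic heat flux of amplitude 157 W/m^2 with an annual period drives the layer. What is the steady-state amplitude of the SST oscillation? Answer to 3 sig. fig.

1.04 K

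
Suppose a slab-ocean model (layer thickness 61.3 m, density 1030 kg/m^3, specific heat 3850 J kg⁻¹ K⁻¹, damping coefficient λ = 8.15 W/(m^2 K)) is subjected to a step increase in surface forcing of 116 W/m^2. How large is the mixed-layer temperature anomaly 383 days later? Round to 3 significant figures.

Areal heat capacity C = ρ c_p D = 1030 × 3850 × 61.3 = 2.43×10^8 J/(m^2 K).
τ = C / λ = 2.43×10^8 / 8.15 = 2.98×10^7 s.
Equilibrium anomaly ΔT_eq = F / λ = 116 / 8.15 = 14.2 K.
t = 383 days = 3.31×10^7 s, so t/τ = 1.11.
ΔT(t) = ΔT_eq (1 − e^(−t/τ)) = 14.2 × (1 − e^−1.11) = 9.54 K.

9.54 K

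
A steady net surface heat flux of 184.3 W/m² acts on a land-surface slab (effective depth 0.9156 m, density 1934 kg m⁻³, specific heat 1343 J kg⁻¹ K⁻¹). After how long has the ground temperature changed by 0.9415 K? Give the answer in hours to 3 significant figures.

3.37 hours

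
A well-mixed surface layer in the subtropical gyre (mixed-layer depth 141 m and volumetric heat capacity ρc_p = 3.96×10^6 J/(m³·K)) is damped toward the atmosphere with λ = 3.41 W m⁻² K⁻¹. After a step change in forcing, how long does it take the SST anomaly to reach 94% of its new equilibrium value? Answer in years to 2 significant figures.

15 years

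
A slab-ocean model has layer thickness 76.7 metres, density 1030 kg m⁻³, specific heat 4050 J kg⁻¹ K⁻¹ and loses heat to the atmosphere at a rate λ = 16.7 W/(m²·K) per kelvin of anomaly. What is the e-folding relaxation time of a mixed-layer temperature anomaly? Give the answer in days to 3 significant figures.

222 days

Areal heat capacity C = ρ c_p D = 1030 × 4050 × 76.7 = 3.20×10^8 J/(m^2 K).
Relaxation time τ = C / λ = 3.20×10^8 / 16.7 = 1.92×10^7 s.
In days: 1.92×10^7 s / (86400 s/day) = 222 days.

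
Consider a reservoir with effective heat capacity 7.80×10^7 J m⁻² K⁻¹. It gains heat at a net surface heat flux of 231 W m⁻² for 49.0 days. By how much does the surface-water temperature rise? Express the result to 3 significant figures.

12.5 K

Areal heat capacity C = 7.80×10^7 J m⁻² K⁻¹ (given).
Net heat input Q = F Δt = 231 × (49.0 days × 86400 s/day) = 9.78×10^8 J/m².
ΔT = Q / C = 9.78×10^8 / 7.80×10^7 = 12.5 K.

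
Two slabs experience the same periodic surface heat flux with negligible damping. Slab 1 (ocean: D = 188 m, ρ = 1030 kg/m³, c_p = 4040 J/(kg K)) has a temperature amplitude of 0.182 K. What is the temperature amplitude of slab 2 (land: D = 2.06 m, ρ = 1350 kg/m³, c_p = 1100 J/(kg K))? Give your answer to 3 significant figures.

C_ocean = 7.82×10^8 J/(m²·K); C_land = 3.06×10^6 J/(m²·K).
A ∝ 1/C ⇒ A_land = A_ocean × C_ocean/C_land = 0.182 × 256 = 46.5 K.

46.5 K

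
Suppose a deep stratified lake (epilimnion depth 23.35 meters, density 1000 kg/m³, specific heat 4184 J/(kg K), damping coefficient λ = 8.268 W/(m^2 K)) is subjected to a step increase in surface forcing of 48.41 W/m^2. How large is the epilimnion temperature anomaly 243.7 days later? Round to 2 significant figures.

Areal heat capacity C = ρ c_p D = 1000 × 4184 × 23.35 = 9.77×10^7 J/(m²·K).
τ = C / λ = 9.77×10^7 / 8.268 = 1.18×10^7 s.
Equilibrium anomaly ΔT_eq = F / λ = 48.41 / 8.268 = 5.86 K.
t = 243.7 days = 2.11×10^7 s, so t/τ = 1.78.
ΔT(t) = ΔT_eq (1 − e^(−t/τ)) = 5.86 × (1 − e^−1.78) = 4.87 K.

4.9 K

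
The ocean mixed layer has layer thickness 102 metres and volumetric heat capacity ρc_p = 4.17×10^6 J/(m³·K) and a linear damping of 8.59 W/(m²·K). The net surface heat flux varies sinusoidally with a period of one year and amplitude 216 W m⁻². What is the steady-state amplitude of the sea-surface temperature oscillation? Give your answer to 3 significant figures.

Areal heat capacity C = ρc_p × D = 4.17×10^6 × 102 = 4.25×10^8 J m⁻² K⁻¹.
Angular frequency ω = 2π / T = 2π / 3.15×10^7 s = 1.99×10^-7 s⁻¹.
√((Cω)² + λ²) = √((84.7)² + 8.59²) = 85.2 W/(m²·K).
Amplitude A = F₀ / √((Cω)²+λ²) = 216 / 85.2 = 2.54 K.

2.54 K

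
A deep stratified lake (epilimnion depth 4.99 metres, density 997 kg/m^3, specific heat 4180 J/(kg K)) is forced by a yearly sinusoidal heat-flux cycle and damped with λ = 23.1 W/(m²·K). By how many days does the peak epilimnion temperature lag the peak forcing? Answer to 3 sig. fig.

Areal heat capacity C = ρ c_p D = 997 × 4180 × 4.99 = 2.08×10^7 J m⁻² K⁻¹.
ω = 2π / 3.15×10^7 s = 1.99×10^-7 s⁻¹.
Phase lag φ = arctan(Cω/λ) = arctan(4.14/23.1) = 0.177 rad.
Time lag = φ / ω = 0.177 / 1.99×10^-7 = 8.91×10^5 s = 10.3 days.

10.3 days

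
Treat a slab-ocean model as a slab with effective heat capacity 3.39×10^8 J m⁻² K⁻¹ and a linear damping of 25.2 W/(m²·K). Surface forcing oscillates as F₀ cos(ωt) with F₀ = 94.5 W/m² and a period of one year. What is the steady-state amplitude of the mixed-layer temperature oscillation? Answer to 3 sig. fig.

Areal heat capacity C = 3.39×10^8 J m⁻² K⁻¹ (given).
Angular frequency ω = 2π / T = 2π / 3.15×10^7 s = 1.99×10^-7 s⁻¹.
√((Cω)² + λ²) = √((67.5)² + 25.2²) = 72.1 W/(m²·K).
Amplitude A = F₀ / √((Cω)²+λ²) = 94.5 / 72.1 = 1.31 K.

1.31 K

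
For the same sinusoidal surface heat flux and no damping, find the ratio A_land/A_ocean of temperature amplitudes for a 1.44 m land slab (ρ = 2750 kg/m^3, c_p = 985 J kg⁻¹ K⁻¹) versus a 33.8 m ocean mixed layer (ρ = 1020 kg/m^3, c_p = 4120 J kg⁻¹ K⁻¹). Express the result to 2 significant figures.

36

C_ocean = 1020 × 4120 × 33.8 = 1.42×10^8 J/(m²·K).
C_land = 2750 × 985 × 1.44 = 3.90×10^6 J/(m²·K).
Undamped amplitude ∝ 1/C, so A_land/A_ocean = C_ocean/C_land = 36.4.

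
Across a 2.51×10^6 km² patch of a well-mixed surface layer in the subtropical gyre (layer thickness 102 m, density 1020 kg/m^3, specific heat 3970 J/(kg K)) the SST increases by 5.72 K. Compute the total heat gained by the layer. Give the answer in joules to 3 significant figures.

Areal heat capacity C = ρ c_p D = 1020 × 3970 × 102 = 4.13×10^8 J/(m^2 K).
Heat per unit area: q = C ΔT = 4.13×10^8 × 5.72 = 2.36×10^9 J/m².
Total heat: Q = q × A = 2.36×10^9 × (2.51×10^6 × 10⁶ m²) = 5.93×10^21 J.

5.93×10^21 J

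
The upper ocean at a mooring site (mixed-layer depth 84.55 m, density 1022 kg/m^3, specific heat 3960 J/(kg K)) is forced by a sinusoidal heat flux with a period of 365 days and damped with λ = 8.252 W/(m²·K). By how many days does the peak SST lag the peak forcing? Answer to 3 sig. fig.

84.3 days

Areal heat capacity C = ρ c_p D = 1022 × 3960 × 84.55 = 3.42×10^8 J m⁻² K⁻¹.
ω = 2π / 3.15×10^7 s = 1.99×10^-7 s⁻¹.
Phase lag φ = arctan(Cω/λ) = arctan(68.2/8.252) = 1.45 rad.
Time lag = φ / ω = 1.45 / 1.99×10^-7 = 7.28×10^6 s = 84.3 days.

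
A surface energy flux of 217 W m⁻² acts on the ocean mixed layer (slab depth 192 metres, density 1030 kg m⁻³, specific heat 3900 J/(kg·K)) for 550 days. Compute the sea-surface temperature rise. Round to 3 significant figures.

13.4 K

Areal heat capacity C = ρ c_p D = 1030 × 3900 × 192 = 7.71×10^8 J/(m²·K).
Net heat input Q = F Δt = 217 × (550 days × 86400 s/day) = 1.03×10^10 J/m².
ΔT = Q / C = 1.03×10^10 / 7.71×10^8 = 13.4 K.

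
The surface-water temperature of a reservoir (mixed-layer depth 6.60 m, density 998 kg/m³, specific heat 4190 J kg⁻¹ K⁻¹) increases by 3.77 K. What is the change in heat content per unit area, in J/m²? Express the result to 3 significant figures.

1.04×10^8

Areal heat capacity C = ρ c_p D = 998 × 4190 × 6.60 = 2.76×10^7 J/(m^2 K).
ΔQ = C ΔT = 2.76×10^7 × 3.77 = 1.04×10^8 J/m².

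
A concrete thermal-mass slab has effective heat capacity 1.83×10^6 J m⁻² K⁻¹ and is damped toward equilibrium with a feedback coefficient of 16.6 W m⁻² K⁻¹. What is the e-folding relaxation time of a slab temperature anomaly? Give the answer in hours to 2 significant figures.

Areal heat capacity C = 1.83×10^6 J m⁻² K⁻¹ (given).
Relaxation time τ = C / λ = 1.83×10^6 / 16.6 = 1.10×10^5 s.
In hours: 1.10×10^5 s / (3600 s/hour) = 30.6 hours.

31 hours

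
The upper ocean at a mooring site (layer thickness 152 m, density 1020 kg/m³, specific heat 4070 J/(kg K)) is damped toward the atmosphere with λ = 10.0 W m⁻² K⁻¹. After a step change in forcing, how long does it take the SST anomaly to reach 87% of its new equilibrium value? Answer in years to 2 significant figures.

4.1 years

Areal heat capacity C = ρ c_p D = 1020 × 4070 × 152 = 6.31×10^8 J/(m²·K).
τ = C / λ = 6.31×10^8 / 10.0 = 6.31×10^7 s.
Fraction reached: 1 − e^(−t/τ) = 0.87 ⇒ t = −τ ln(1 − 0.87) = τ × 2.04.
t = 1.29×10^8 s = 4.08 years.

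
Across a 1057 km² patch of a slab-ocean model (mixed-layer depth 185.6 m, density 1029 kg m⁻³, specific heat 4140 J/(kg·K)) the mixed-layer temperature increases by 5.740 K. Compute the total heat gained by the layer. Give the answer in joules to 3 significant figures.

Areal heat capacity C = ρ c_p D = 1029 × 4140 × 185.6 = 7.91×10^8 J/(m²·K).
Heat per unit area: q = C ΔT = 7.91×10^8 × 5.740 = 4.54×10^9 J/m².
Total heat: Q = q × A = 4.54×10^9 × (1057 × 10⁶ m²) = 4.80×10^18 J.

4.80×10^18 J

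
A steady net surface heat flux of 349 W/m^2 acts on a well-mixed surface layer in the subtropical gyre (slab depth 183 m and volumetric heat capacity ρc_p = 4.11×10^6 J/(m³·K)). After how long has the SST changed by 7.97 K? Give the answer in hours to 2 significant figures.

Areal heat capacity C = ρc_p × D = 4.11×10^6 × 183 = 7.52×10^8 J/(m^2 K).
Time required: Δt = C ΔT / F = 7.52×10^8 × 7.97 / 349 = 1.72×10^7 s.
In hours: 1.72×10^7 s / (3600 s/hour) = 4770 hours.

4800 hours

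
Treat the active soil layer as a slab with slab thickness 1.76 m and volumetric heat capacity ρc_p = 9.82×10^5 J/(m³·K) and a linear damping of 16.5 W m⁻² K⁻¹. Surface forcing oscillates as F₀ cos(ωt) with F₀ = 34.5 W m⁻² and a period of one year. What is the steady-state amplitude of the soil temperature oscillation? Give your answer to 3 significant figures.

2.09 K

Areal heat capacity C = ρc_p × D = 9.82×10^5 × 1.76 = 1.73×10^6 J m⁻² K⁻¹.
Angular frequency ω = 2π / T = 2π / 3.15×10^7 s = 1.99×10^-7 s⁻¹.
√((Cω)² + λ²) = √((0.344)² + 16.5²) = 16.5 W/(m²·K).
Amplitude A = F₀ / √((Cω)²+λ²) = 34.5 / 16.5 = 2.09 K.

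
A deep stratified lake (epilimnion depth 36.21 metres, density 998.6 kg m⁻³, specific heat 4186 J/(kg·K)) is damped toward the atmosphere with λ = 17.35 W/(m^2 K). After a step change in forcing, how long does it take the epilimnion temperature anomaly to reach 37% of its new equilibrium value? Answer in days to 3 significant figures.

46.7 days

Areal heat capacity C = ρ c_p D = 998.6 × 4186 × 36.21 = 1.51×10^8 J m⁻² K⁻¹.
τ = C / λ = 1.51×10^8 / 17.35 = 8.72×10^6 s.
Fraction reached: 1 − e^(−t/τ) = 0.37 ⇒ t = −τ ln(1 − 0.37) = τ × 0.462.
t = 4.03×10^6 s = 46.7 days.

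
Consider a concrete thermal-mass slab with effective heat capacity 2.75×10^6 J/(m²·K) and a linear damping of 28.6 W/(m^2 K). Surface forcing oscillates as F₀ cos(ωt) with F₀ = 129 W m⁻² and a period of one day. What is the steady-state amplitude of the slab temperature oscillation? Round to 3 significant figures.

0.639 K

Areal heat capacity C = 2.75×10^6 J/(m²·K) (given).
Angular frequency ω = 2π / T = 2π / 86400 s = 7.27×10^-5 s⁻¹.
√((Cω)² + λ²) = √((200)² + 28.6²) = 202 W/(m²·K).
Amplitude A = F₀ / √((Cω)²+λ²) = 129 / 202 = 0.639 K.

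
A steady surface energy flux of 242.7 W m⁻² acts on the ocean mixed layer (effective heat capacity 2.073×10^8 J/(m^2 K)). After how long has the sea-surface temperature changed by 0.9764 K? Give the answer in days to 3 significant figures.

Areal heat capacity C = 2.073×10^8 J/(m^2 K) (given).
Time required: Δt = C ΔT / F = 2.07×10^8 × 0.9764 / 242.7 = 8.34×10^5 s.
In days: 8.34×10^5 s / (86400 s/day) = 9.65 days.

9.65 days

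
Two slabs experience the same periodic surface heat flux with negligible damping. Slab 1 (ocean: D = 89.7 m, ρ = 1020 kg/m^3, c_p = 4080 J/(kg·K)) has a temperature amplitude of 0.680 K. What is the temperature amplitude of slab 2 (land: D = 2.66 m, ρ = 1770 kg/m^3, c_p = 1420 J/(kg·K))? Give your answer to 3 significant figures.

C_ocean = 3.73×10^8 J/(m²·K); C_land = 6.69×10^6 J/(m²·K).
A ∝ 1/C ⇒ A_land = A_ocean × C_ocean/C_land = 0.680 × 55.8 = 38.0 K.

38.0 K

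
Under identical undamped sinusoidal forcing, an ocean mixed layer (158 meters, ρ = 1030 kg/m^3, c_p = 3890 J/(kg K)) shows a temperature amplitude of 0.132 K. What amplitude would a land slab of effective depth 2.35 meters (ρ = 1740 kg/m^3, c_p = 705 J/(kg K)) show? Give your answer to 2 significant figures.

C_ocean = 6.33×10^8 J/(m²·K); C_land = 2.88×10^6 J/(m²·K).
A ∝ 1/C ⇒ A_land = A_ocean × C_ocean/C_land = 0.132 × 220 = 29.0 K.

29 K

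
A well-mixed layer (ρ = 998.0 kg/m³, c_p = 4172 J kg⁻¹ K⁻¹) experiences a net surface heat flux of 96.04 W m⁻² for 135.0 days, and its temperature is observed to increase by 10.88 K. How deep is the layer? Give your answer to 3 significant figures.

Heat input Q = F Δt = 96.04 × 1.17×10^7 s = 1.12×10^9 J/m².
Required areal heat capacity C = Q / ΔT = 1.03×10^8 J/(m²·K).
Depth D = C / (ρ c_p) = 1.03×10^8 / (998.0 × 4172) = 24.7 m.

24.7 m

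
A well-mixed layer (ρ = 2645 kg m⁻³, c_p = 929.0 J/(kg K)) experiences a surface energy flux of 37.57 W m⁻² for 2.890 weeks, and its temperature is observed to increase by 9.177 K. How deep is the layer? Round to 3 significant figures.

Heat input Q = F Δt = 37.57 × 1.75×10^6 s = 6.57×10^7 J/m².
Required areal heat capacity C = Q / ΔT = 7.16×10^6 J/(m²·K).
Depth D = C / (ρ c_p) = 7.16×10^6 / (2645 × 929.0) = 2.91 m.

2.91 m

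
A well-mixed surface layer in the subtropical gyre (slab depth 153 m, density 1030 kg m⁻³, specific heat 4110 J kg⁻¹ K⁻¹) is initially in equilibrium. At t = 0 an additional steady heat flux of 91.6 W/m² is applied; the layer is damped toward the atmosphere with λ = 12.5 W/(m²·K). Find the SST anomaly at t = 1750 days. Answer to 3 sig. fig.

Areal heat capacity C = ρ c_p D = 1030 × 4110 × 153 = 6.48×10^8 J/(m^2 K).
τ = C / λ = 6.48×10^8 / 12.5 = 5.18×10^7 s.
Equilibrium anomaly ΔT_eq = F / λ = 91.6 / 12.5 = 7.33 K.
t = 1750 days = 1.51×10^8 s, so t/τ = 2.92.
ΔT(t) = ΔT_eq (1 − e^(−t/τ)) = 7.33 × (1 − e^−2.92) = 6.93 K.

6.93 K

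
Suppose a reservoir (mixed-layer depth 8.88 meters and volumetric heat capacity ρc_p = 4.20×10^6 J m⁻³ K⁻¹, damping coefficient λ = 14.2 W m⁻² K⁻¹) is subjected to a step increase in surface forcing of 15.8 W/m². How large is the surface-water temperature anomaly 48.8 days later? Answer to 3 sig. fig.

Areal heat capacity C = ρc_p × D = 4.20×10^6 × 8.88 = 3.73×10^7 J/(m²·K).
τ = C / λ = 3.73×10^7 / 14.2 = 2.63×10^6 s.
Equilibrium anomaly ΔT_eq = F / λ = 15.8 / 14.2 = 1.11 K.
t = 48.8 days = 4.22×10^6 s, so t/τ = 1.61.
ΔT(t) = ΔT_eq (1 − e^(−t/τ)) = 1.11 × (1 − e^−1.61) = 0.889 K.

0.889 K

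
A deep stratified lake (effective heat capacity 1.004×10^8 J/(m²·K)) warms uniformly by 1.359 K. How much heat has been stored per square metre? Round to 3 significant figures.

Areal heat capacity C = 1.004×10^8 J/(m²·K) (given).
ΔQ = C ΔT = 1.00×10^8 × 1.359 = 1.36×10^8 J/m².

1.36×10^8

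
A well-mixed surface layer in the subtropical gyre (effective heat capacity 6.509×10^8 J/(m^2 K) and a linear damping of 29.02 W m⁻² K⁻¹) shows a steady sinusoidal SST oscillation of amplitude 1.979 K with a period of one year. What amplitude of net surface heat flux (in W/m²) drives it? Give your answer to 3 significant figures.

Areal heat capacity C = 6.509×10^8 J/(m^2 K) (given).
ω = 2π / 3.15×10^7 s = 1.99×10^-7 s⁻¹.
√((Cω)² + λ²) = √((130)² + 29.02²) = 133 W/(m²·K).
F₀ = A × √((Cω)²+λ²) = 1.979 × 133 = 263 W/m².

263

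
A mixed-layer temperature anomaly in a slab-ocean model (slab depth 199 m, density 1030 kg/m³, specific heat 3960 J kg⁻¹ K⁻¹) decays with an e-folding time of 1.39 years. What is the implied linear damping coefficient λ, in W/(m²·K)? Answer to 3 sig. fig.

18.5

Areal heat capacity C = ρ c_p D = 1030 × 3960 × 199 = 8.12×10^8 J/(m²·K).
τ = 1.39 years = 4.39×10^7 s.
λ = C / τ = 8.12×10^8 / 4.39×10^7 = 18.5 W/(m²·K).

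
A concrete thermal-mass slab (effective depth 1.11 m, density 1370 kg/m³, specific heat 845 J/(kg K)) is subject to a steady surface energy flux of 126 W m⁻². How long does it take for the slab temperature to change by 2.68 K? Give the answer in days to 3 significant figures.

Areal heat capacity C = ρ c_p D = 1370 × 845 × 1.11 = 1.28×10^6 J m⁻² K⁻¹.
Time required: Δt = C ΔT / F = 1.28×10^6 × 2.68 / 126 = 27300 s.
In days: 27300 s / (86400 s/day) = 0.316 days.

0.316 days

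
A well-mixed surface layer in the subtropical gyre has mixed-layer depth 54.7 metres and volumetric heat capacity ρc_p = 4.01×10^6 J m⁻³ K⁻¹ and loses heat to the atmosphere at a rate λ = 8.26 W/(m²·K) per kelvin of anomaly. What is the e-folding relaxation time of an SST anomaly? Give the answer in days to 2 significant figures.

310 days

Areal heat capacity C = ρc_p × D = 4.01×10^6 × 54.7 = 2.19×10^8 J m⁻² K⁻¹.
Relaxation time τ = C / λ = 2.19×10^8 / 8.26 = 2.66×10^7 s.
In days: 2.66×10^7 s / (86400 s/day) = 307 days.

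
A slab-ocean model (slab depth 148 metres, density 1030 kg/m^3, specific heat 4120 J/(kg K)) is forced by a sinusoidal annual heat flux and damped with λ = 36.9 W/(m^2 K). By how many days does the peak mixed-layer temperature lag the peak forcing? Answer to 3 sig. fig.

74.6 days

Areal heat capacity C = ρ c_p D = 1030 × 4120 × 148 = 6.28×10^8 J m⁻² K⁻¹.
ω = 2π / 3.15×10^7 s = 1.99×10^-7 s⁻¹.
Phase lag φ = arctan(Cω/λ) = arctan(125/36.9) = 1.28 rad.
Time lag = φ / ω = 1.28 / 1.99×10^-7 = 6.44×10^6 s = 74.6 days.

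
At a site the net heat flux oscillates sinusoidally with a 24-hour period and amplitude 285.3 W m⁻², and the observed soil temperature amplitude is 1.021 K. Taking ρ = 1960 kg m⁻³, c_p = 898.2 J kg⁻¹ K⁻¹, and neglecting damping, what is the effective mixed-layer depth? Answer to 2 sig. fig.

ω = 2π / 86400 s = 7.27×10^-5 s⁻¹.
Required C = F₀ / (A ω) = 285.3 / (1.021 × 7.27×10^-5) = 3.84×10^6 J/(m²·K).
D = C / (ρ c_p) = 3.84×10^6 / (1960 × 898.2) = 2.18 m.

2.2 m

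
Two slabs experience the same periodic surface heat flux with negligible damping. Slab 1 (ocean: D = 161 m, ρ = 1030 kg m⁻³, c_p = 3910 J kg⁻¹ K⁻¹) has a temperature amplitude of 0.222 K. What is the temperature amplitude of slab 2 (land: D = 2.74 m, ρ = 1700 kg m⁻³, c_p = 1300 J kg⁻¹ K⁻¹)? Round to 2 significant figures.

24 K

C_ocean = 6.48×10^8 J/(m²·K); C_land = 6.06×10^6 J/(m²·K).
A ∝ 1/C ⇒ A_land = A_ocean × C_ocean/C_land = 0.222 × 107 = 23.8 K.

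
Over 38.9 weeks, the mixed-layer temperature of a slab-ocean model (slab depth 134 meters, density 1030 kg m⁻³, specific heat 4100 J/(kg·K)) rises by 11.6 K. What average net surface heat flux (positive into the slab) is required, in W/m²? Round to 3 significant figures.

Areal heat capacity C = ρ c_p D = 1030 × 4100 × 134 = 5.66×10^8 J/(m^2 K).
Required heat per unit area: Q = C ΔT = 5.66×10^8 × 11.6 = 6.56×10^9 J/m².
Flux F = Q / Δt = 6.56×10^9 / 2.35×10^7 s = 279 W/m².

279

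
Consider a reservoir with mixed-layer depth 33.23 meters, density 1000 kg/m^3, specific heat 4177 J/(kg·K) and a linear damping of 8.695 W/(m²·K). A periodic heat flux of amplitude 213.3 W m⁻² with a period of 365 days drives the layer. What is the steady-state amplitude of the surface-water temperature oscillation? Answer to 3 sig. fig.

Areal heat capacity C = ρ c_p D = 1000 × 4177 × 33.23 = 1.39×10^8 J/(m²·K).
Angular frequency ω = 2π / T = 2π / 3.15×10^7 s = 1.99×10^-7 s⁻¹.
√((Cω)² + λ²) = √((27.7)² + 8.695²) = 29.0 W/(m²·K).
Amplitude A = F₀ / √((Cω)²+λ²) = 213.3 / 29.0 = 7.36 K.

7.36 K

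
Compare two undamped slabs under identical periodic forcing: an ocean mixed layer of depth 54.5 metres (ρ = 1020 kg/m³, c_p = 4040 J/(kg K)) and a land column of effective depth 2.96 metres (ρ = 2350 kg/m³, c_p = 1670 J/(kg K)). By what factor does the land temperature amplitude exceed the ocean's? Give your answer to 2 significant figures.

C_ocean = 1020 × 4040 × 54.5 = 2.25×10^8 J/(m²·K).
C_land = 2350 × 1670 × 2.96 = 1.16×10^7 J/(m²·K).
Undamped amplitude ∝ 1/C, so A_land/A_ocean = C_ocean/C_land = 19.3.

19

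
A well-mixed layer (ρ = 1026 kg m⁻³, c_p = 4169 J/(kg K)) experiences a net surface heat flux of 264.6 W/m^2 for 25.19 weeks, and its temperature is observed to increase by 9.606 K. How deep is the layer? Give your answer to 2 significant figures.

98 m

Heat input Q = F Δt = 264.6 × 1.52×10^7 s = 4.03×10^9 J/m².
Required areal heat capacity C = Q / ΔT = 4.20×10^8 J/(m²·K).
Depth D = C / (ρ c_p) = 4.20×10^8 / (1026 × 4169) = 98.1 m.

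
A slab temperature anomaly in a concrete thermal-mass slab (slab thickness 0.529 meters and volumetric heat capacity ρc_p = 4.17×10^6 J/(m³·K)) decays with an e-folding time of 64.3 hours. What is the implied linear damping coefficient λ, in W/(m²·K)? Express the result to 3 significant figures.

9.53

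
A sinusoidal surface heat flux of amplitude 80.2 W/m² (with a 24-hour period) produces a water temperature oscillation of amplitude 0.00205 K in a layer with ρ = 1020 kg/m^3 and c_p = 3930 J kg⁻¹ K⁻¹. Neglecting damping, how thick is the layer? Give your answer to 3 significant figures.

ω = 2π / 86400 s = 7.27×10^-5 s⁻¹.
Required C = F₀ / (A ω) = 80.2 / (0.00205 × 7.27×10^-5) = 5.38×10^8 J/(m²·K).
D = C / (ρ c_p) = 5.38×10^8 / (1020 × 3930) = 134 m.

134 m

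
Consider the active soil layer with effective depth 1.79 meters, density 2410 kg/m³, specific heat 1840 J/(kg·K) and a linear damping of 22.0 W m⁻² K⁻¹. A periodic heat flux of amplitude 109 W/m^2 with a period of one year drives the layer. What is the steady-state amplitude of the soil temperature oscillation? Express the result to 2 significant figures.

Areal heat capacity C = ρ c_p D = 2410 × 1840 × 1.79 = 7.94×10^6 J/(m²·K).
Angular frequency ω = 2π / T = 2π / 3.15×10^7 s = 1.99×10^-7 s⁻¹.
√((Cω)² + λ²) = √((1.58)² + 22.0²) = 22.1 W/(m²·K).
Amplitude A = F₀ / √((Cω)²+λ²) = 109 / 22.1 = 4.94 K.

4.9 K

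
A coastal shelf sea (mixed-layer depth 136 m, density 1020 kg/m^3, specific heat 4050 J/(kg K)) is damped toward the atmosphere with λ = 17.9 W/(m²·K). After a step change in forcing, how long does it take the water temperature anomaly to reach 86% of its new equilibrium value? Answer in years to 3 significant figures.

1.96 years

Areal heat capacity C = ρ c_p D = 1020 × 4050 × 136 = 5.62×10^8 J m⁻² K⁻¹.
τ = C / λ = 5.62×10^8 / 17.9 = 3.14×10^7 s.
Fraction reached: 1 − e^(−t/τ) = 0.86 ⇒ t = −τ ln(1 − 0.86) = τ × 1.97.
t = 6.17×10^7 s = 1.96 years.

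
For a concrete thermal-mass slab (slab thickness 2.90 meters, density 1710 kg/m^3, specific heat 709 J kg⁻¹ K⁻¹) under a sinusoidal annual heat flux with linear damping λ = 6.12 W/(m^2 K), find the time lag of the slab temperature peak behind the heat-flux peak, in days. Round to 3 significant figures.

Areal heat capacity C = ρ c_p D = 1710 × 709 × 2.90 = 3.52×10^6 J m⁻² K⁻¹.
ω = 2π / 3.15×10^7 s = 1.99×10^-7 s⁻¹.
Phase lag φ = arctan(Cω/λ) = arctan(0.701/6.12) = 0.114 rad.
Time lag = φ / ω = 0.114 / 1.99×10^-7 = 5.72×10^5 s = 6.62 days.

6.62 days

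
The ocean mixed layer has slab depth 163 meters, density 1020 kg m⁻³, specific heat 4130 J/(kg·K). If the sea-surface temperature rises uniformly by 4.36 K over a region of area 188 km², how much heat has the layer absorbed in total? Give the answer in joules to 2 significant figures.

Areal heat capacity C = ρ c_p D = 1020 × 4130 × 163 = 6.87×10^8 J m⁻² K⁻¹.
Heat per unit area: q = C ΔT = 6.87×10^8 × 4.36 = 2.99×10^9 J/m².
Total heat: Q = q × A = 2.99×10^9 × (188 × 10⁶ m²) = 5.63×10^17 J.

5.6×10^17 J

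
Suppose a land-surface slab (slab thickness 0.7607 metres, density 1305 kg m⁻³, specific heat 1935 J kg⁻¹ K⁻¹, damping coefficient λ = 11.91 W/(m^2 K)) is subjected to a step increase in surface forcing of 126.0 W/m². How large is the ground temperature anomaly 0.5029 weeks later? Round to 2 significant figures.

9.0 K

Areal heat capacity C = ρ c_p D = 1305 × 1935 × 0.7607 = 1.92×10^6 J/(m²·K).
τ = C / λ = 1.92×10^6 / 11.91 = 1.61×10^5 s.
Equilibrium anomaly ΔT_eq = F / λ = 126.0 / 11.91 = 10.6 K.
t = 0.5029 weeks = 3.04×10^5 s, so t/τ = 1.89.
ΔT(t) = ΔT_eq (1 − e^(−t/τ)) = 10.6 × (1 − e^−1.89) = 8.97 K.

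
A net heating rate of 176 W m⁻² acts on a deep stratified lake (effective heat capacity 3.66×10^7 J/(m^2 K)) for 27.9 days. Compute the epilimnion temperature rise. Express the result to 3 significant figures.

Areal heat capacity C = 3.66×10^7 J/(m^2 K) (given).
Net heat input Q = F Δt = 176 × (27.9 days × 86400 s/day) = 4.24×10^8 J/m².
ΔT = Q / C = 4.24×10^8 / 3.66×10^7 = 11.6 K.

11.6 K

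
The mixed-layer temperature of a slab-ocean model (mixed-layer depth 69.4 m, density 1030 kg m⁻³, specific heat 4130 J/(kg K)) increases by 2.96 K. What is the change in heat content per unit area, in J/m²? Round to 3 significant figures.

Areal heat capacity C = ρ c_p D = 1030 × 4130 × 69.4 = 2.95×10^8 J/(m^2 K).
ΔQ = C ΔT = 2.95×10^8 × 2.96 = 8.74×10^8 J/m².

8.74×10^8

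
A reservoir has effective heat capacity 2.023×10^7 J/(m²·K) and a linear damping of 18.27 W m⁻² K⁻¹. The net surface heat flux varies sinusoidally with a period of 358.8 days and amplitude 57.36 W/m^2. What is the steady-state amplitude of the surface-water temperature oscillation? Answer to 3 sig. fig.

3.06 K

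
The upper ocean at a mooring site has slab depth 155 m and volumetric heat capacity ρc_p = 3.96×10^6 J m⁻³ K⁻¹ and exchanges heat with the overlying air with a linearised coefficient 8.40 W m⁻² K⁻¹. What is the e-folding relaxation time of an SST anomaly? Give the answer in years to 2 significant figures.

Areal heat capacity C = ρc_p × D = 3.96×10^6 × 155 = 6.14×10^8 J/(m^2 K).
Relaxation time τ = C / λ = 6.14×10^8 / 8.40 = 7.31×10^7 s.
In years: 7.31×10^7 s / (3.156×10^7 s/year) = 2.32 years.

2.3 years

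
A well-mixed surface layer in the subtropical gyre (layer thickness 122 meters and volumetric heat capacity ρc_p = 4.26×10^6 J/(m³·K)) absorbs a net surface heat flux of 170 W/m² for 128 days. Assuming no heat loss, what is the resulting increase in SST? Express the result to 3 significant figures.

Areal heat capacity C = ρc_p × D = 4.26×10^6 × 122 = 5.20×10^8 J m⁻² K⁻¹.
Net heat input Q = F Δt = 170 × (128 days × 86400 s/day) = 1.88×10^9 J/m².
ΔT = Q / C = 1.88×10^9 / 5.20×10^8 = 3.62 K.

3.62 K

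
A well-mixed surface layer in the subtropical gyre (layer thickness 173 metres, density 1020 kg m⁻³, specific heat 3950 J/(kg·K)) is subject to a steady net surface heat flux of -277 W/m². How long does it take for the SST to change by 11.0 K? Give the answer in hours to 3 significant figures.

7690 hours

Areal heat capacity C = ρ c_p D = 1020 × 3950 × 173 = 6.97×10^8 J m⁻² K⁻¹.
Time required: Δt = C ΔT / F = 6.97×10^8 × -11.0 / -277 = 2.77×10^7 s.
In hours: 2.77×10^7 s / (3600 s/hour) = 7690 hours.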